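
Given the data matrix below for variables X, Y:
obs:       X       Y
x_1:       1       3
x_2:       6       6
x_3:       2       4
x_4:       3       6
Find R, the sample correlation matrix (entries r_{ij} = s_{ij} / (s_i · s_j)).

Step 1 — column means:
  mean(X) = (1 + 6 + 2 + 3) / 4 = 12/4 = 3
  mean(Y) = (3 + 6 + 4 + 6) / 4 = 19/4 = 4.75

Step 2 — sample variances and covariances s[i,j] = (1/(n-1)) · Σ_k (x_{k,i} - mean_i) · (x_{k,j} - mean_j), with n-1 = 3:
  s[X,X] = ((-2)·(-2) + (3)·(3) + (-1)·(-1) + (0)·(0)) / 3 = 14/3 = 4.6667
  s[X,Y] = ((-2)·(-1.75) + (3)·(1.25) + (-1)·(-0.75) + (0)·(1.25)) / 3 = 8/3 = 2.6667
  s[Y,Y] = ((-1.75)·(-1.75) + (1.25)·(1.25) + (-0.75)·(-0.75) + (1.25)·(1.25)) / 3 = 6.75/3 = 2.25
  Sample standard deviations s_i = √(s[i,i]):
  s(X) = √(4.6667) = 2.1602
  s(Y) = √(2.25) = 1.5

Step 3 — r_{ij} = s_{ij} / (s_i · s_j):
  r[X,X] = 1 (diagonal).
  r[X,Y] = 2.6667 / (2.1602 · 1.5) = 2.6667 / 3.2404 = 0.823
  r[Y,Y] = 1 (diagonal).

R is symmetric with unit diagonal. Assembling:

R = [[1, 0.823],
 [0.823, 1]]


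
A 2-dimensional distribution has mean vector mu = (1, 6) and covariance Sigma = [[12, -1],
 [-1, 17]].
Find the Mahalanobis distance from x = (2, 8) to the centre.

Step 1 — centre the observation: (x - mu) = (1, 2).

Step 2 — invert Sigma. det(Sigma) = 12·17 - (-1)² = 203.
  Sigma^{-1} = (1/det) · [[d, -b], [-b, a]] = [[0.0837, 0.0049],
 [0.0049, 0.0591]].

Step 3 — form the quadratic (x - mu)^T · Sigma^{-1} · (x - mu):
  Sigma^{-1} · (x - mu) = (0.0936, 0.1232).
  (x - mu)^T · [Sigma^{-1} · (x - mu)] = (1)·(0.0936) + (2)·(0.1232) = 0.3399.

Step 4 — take square root: d = √(0.3399) ≈ 0.583.

d(x, mu) = √(0.3399) ≈ 0.583


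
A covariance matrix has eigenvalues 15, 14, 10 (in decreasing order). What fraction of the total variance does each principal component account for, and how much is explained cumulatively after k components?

Step 1 — total variance = trace(Sigma) = Σ λ_i = 15 + 14 + 10 = 39.

Step 2 — fraction explained by component i = λ_i / Σ λ:
  PC1: 15/39 = 0.3846
  PC2: 14/39 = 0.359
  PC3: 10/39 = 0.2564

Step 3 — cumulative fraction after k components = (λ_1 + ... + λ_k) / Σ λ:
  k = 1: 15/39 = 0.3846
  k = 2: (15 + 14)/39 = 29/39 = 0.7436
  k = 3: (15 + 14 + 10)/39 = 39/39 = 1

Summary (fraction, with percent):

explained: PC1 0.3846 (38.46%), PC2 0.359 (35.9%), PC3 0.2564 (25.64%);  cumulative: 0.3846, 0.7436, 1


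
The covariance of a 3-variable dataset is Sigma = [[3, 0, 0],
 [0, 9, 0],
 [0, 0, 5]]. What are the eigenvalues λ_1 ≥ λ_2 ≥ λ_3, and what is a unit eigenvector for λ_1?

Step 1 — characteristic polynomial p(λ) = det(λI - Sigma) = λ³ - tr·λ² + c_1·λ - det, where tr = trace, c_1 = sum of the principal 2×2 minors, det = det(Sigma):
  tr = 3 + 9 + 5 = 17,
  c_1 = (3·9 - (0)²) + (3·5 - (0)²) + (9·5 - (0)²) = 27 + 15 + 45 = 87,
  det = 3·(9·5 - (0)²) - (0)·((0)·5 - (0)·(0)) + (0)·((0)·(0) - 9·(0)) = 3·(45) - (0)·(0) + (0)·(0) = 135.
  So p(λ) = λ³ - 17λ² + 87λ - 135.
Step 2 — look for an integer root (rational root theorem: any rational root is an integer divisor of 135). Testing λ = 3:
  p(3) = 27 - 153 + 261 - 135 = 0  ✓
  Dividing out (λ - 3): p(λ) = (λ - 3)(λ² - 14λ + 45).
Step 3 — remaining eigenvalues from the quadratic λ² - 14λ + 45 = 0:
  Δ = 14² - 4·45 = 196 - 180 = 16,  λ = (14 ± √16)/2 = (14 ± 4)/2 = 9 or 5.
  Sorted: λ_1 = 9,  λ_2 = 5,  λ_3 = 3  (check: sum = 17 = tr ✓).

Step 4 — unit eigenvector for λ_1 = 9: v spans the null space of (Sigma - λ_1 I), whose rows are
  r_1 = (-6, 0, 0),  r_2 = (0, 0, 0),  r_3 = (0, 0, -4).
  v is orthogonal to every row, so take v ∝ r_1 × r_3 = ((0)·(-4) - (0)·(0), (0)·(0) - (-6)·(-4), (-6)·(0) - (0)·(0)) = (0, -24, 0).
  Rescale (divide by 24; multiply by -1 so the first nonzero entry is positive): u = (0, 1, 0).
  ||u|| = √((0)² + (1)² + (0)²) = √(1) = 1,  v_1 = u/||u|| ≈ (0, 1, 0) (||v_1|| = 1).

λ_1 = 9,  λ_2 = 5,  λ_3 = 3;  v_1 ≈ (0, 1, 0)


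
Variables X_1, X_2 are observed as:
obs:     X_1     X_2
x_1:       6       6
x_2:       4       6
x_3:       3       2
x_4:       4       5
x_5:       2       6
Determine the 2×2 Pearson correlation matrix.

Step 1 — column means:
  mean(X_1) = (6 + 4 + 3 + 4 + 2) / 5 = 19/5 = 3.8
  mean(X_2) = (6 + 6 + 2 + 5 + 6) / 5 = 25/5 = 5

Step 2 — sample variances and covariances s[i,j] = (1/(n-1)) · Σ_k (x_{k,i} - mean_i) · (x_{k,j} - mean_j), with n-1 = 4:
  s[X_1,X_1] = ((2.2)·(2.2) + (0.2)·(0.2) + (-0.8)·(-0.8) + (0.2)·(0.2) + (-1.8)·(-1.8)) / 4 = 8.8/4 = 2.2
  s[X_1,X_2] = ((2.2)·(1) + (0.2)·(1) + (-0.8)·(-3) + (0.2)·(0) + (-1.8)·(1)) / 4 = 3/4 = 0.75
  s[X_2,X_2] = ((1)·(1) + (1)·(1) + (-3)·(-3) + (0)·(0) + (1)·(1)) / 4 = 12/4 = 3
  Sample standard deviations s_i = √(s[i,i]):
  s(X_1) = √(2.2) = 1.4832
  s(X_2) = √(3) = 1.7321

Step 3 — r_{ij} = s_{ij} / (s_i · s_j):
  r[X_1,X_1] = 1 (diagonal).
  r[X_1,X_2] = 0.75 / (1.4832 · 1.7321) = 0.75 / 2.569 = 0.2919
  r[X_2,X_2] = 1 (diagonal).

R is symmetric with unit diagonal. Assembling:

R = [[1, 0.2919],
 [0.2919, 1]]


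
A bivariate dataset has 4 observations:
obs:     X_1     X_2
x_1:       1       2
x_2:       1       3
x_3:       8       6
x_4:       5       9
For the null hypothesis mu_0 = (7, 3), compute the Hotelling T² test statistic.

Step 1 — sample mean vector:
  mean(X_1) = (1 + 1 + 8 + 5) / 4 = 15/4 = 3.75
  mean(X_2) = (2 + 3 + 6 + 9) / 4 = 20/4 = 5
  x̄ = (3.75, 5),  deviation x̄ - mu_0 = (3.75, 5) - (7, 3) = (-3.25, 2).

Step 2 — sample covariance matrix, S[i,j] = (1/(n-1)) · Σ_k (x_{k,i} - mean_i) · (x_{k,j} - mean_j), divisor n-1 = 3:
  S[X_1,X_1] = ((-2.75)·(-2.75) + (-2.75)·(-2.75) + (4.25)·(4.25) + (1.25)·(1.25)) / 3 = 34.75/3 = 11.5833
  S[X_1,X_2] = ((-2.75)·(-3) + (-2.75)·(-2) + (4.25)·(1) + (1.25)·(4)) / 3 = 23/3 = 7.6667
  S[X_2,X_2] = ((-3)·(-3) + (-2)·(-2) + (1)·(1) + (4)·(4)) / 3 = 30/3 = 10
  S = [[11.5833, 7.6667],
 [7.6667, 10]].

Step 3 — invert S. det(S) = 11.5833·10 - (7.6667)² = 57.0556.
  S^{-1} = (1/det) · [[d, -b], [-b, a]] = [[0.1753, -0.1344],
 [-0.1344, 0.203]].

Step 4 — quadratic form (x̄ - mu_0)^T · S^{-1} · (x̄ - mu_0):
  S^{-1} · (x̄ - mu_0) = (-0.8384, 0.8427),
  (x̄ - mu_0)^T · [...] = (-3.25)·(-0.8384) + (2)·(0.8427) = 4.4102.

Step 5 — scale by n: T² = 4 · 4.4102 = 17.6407.

T² ≈ 17.6407


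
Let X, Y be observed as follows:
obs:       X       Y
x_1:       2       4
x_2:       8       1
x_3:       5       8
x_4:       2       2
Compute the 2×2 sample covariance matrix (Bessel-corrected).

Step 1 — column means:
  mean(X) = (2 + 8 + 5 + 2) / 4 = 17/4 = 4.25
  mean(Y) = (4 + 1 + 8 + 2) / 4 = 15/4 = 3.75

Step 2 — sample covariance S[i,j] = (1/(n-1)) · Σ_k (x_{k,i} - mean_i) · (x_{k,j} - mean_j), with n-1 = 3.
  S[X,X] = ((-2.25)·(-2.25) + (3.75)·(3.75) + (0.75)·(0.75) + (-2.25)·(-2.25)) / 3 = 24.75/3 = 8.25
  S[X,Y] = ((-2.25)·(0.25) + (3.75)·(-2.75) + (0.75)·(4.25) + (-2.25)·(-1.75)) / 3 = -3.75/3 = -1.25
  S[Y,Y] = ((0.25)·(0.25) + (-2.75)·(-2.75) + (4.25)·(4.25) + (-1.75)·(-1.75)) / 3 = 28.75/3 = 9.5833

S is symmetric (S[j,i] = S[i,j]). Assembling:

S = [[8.25, -1.25],
 [-1.25, 9.5833]]


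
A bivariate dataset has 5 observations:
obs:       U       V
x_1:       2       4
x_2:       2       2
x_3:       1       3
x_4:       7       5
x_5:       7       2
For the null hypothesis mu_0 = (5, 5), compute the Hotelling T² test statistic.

Step 1 — sample mean vector:
  mean(U) = (2 + 2 + 1 + 7 + 7) / 5 = 19/5 = 3.8
  mean(V) = (4 + 2 + 3 + 5 + 2) / 5 = 16/5 = 3.2
  x̄ = (3.8, 3.2),  deviation x̄ - mu_0 = (3.8, 3.2) - (5, 5) = (-1.2, -1.8).

Step 2 — sample covariance matrix, S[i,j] = (1/(n-1)) · Σ_k (x_{k,i} - mean_i) · (x_{k,j} - mean_j), divisor n-1 = 4:
  S[U,U] = ((-1.8)·(-1.8) + (-1.8)·(-1.8) + (-2.8)·(-2.8) + (3.2)·(3.2) + (3.2)·(3.2)) / 4 = 34.8/4 = 8.7
  S[U,V] = ((-1.8)·(0.8) + (-1.8)·(-1.2) + (-2.8)·(-0.2) + (3.2)·(1.8) + (3.2)·(-1.2)) / 4 = 3.2/4 = 0.8
  S[V,V] = ((0.8)·(0.8) + (-1.2)·(-1.2) + (-0.2)·(-0.2) + (1.8)·(1.8) + (-1.2)·(-1.2)) / 4 = 6.8/4 = 1.7
  S = [[8.7, 0.8],
 [0.8, 1.7]].

Step 3 — invert S. det(S) = 8.7·1.7 - (0.8)² = 14.15.
  S^{-1} = (1/det) · [[d, -b], [-b, a]] = [[0.1201, -0.0565],
 [-0.0565, 0.6148]].

Step 4 — quadratic form (x̄ - mu_0)^T · S^{-1} · (x̄ - mu_0):
  S^{-1} · (x̄ - mu_0) = (-0.0424, -1.0389),
  (x̄ - mu_0)^T · [...] = (-1.2)·(-0.0424) + (-1.8)·(-1.0389) = 1.9208.

Step 5 — scale by n: T² = 5 · 1.9208 = 9.6042.

T² ≈ 9.6042


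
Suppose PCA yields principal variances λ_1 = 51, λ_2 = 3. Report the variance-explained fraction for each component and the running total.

Step 1 — total variance = trace(Sigma) = Σ λ_i = 51 + 3 = 54.

Step 2 — fraction explained by component i = λ_i / Σ λ:
  PC1: 51/54 = 0.9444
  PC2: 3/54 = 0.0556

Step 3 — cumulative fraction after k components = (λ_1 + ... + λ_k) / Σ λ:
  k = 1: 51/54 = 0.9444
  k = 2: (51 + 3)/54 = 54/54 = 1

Summary (fraction, with percent):

explained: PC1 0.9444 (94.44%), PC2 0.0556 (5.56%);  cumulative: 0.9444, 1


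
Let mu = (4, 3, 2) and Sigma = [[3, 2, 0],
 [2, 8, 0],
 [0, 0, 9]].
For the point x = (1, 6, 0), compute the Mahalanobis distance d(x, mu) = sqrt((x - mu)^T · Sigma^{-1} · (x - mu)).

Step 1 — centre the observation: (x - mu) = (-3, 3, -2).

Step 2 — invert Sigma (cofactor / det for 3×3, or solve directly):
  Sigma^{-1} = [[0.4, -0.1, 0],
 [-0.1, 0.15, 0],
 [0, 0, 0.1111]].

Step 3 — form the quadratic (x - mu)^T · Sigma^{-1} · (x - mu):
  Sigma^{-1} · (x - mu) = (-1.5, 0.75, -0.2222).
  (x - mu)^T · [Sigma^{-1} · (x - mu)] = (-3)·(-1.5) + (3)·(0.75) + (-2)·(-0.2222) = 7.1944.

Step 4 — take square root: d = √(7.1944) ≈ 2.6822.

d(x, mu) = √(7.1944) ≈ 2.6822


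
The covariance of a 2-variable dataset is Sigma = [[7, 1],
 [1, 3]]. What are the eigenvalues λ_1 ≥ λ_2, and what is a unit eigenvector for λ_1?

Step 1 — characteristic polynomial of 2×2 Sigma:
  det(Sigma - λI) = λ² - trace · λ + det = 0.
  trace = 7 + 3 = 10, det = 7·3 - (1)² = 20.
Step 2 — discriminant:
  Δ = trace² - 4·det = 100 - 80 = 20.
Step 3 — eigenvalues:
  λ = (trace ± √Δ)/2 = (10 ± 4.4721)/2,
  λ_1 = 7.2361,  λ_2 = 2.7639.

Step 4 — unit eigenvector for λ_1: solve (Sigma - λ_1 I)v = 0. First row:
  (7 - 7.2361)·v_x + (1)·v_y = 0, i.e. (-0.2361)·v_x + (1)·v_y = 0,
  so v ∝ (b, λ_1 - a) = (1, 0.2361) = u.
  ||u|| = √((1)² + (0.2361)²) = √(1.0557) ≈ 1.0275,
  v_1 = u/||u|| ≈ (0.9732, 0.2298) (||v_1|| = 1).

λ_1 = 7.2361,  λ_2 = 2.7639;  v_1 ≈ (0.9732, 0.2298)


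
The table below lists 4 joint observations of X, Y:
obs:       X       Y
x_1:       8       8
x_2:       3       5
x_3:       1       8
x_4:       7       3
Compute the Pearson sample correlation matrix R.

Step 1 — column means:
  mean(X) = (8 + 3 + 1 + 7) / 4 = 19/4 = 4.75
  mean(Y) = (8 + 5 + 8 + 3) / 4 = 24/4 = 6

Step 2 — sample variances and covariances s[i,j] = (1/(n-1)) · Σ_k (x_{k,i} - mean_i) · (x_{k,j} - mean_j), with n-1 = 3:
  s[X,X] = ((3.25)·(3.25) + (-1.75)·(-1.75) + (-3.75)·(-3.75) + (2.25)·(2.25)) / 3 = 32.75/3 = 10.9167
  s[X,Y] = ((3.25)·(2) + (-1.75)·(-1) + (-3.75)·(2) + (2.25)·(-3)) / 3 = -6/3 = -2
  s[Y,Y] = ((2)·(2) + (-1)·(-1) + (2)·(2) + (-3)·(-3)) / 3 = 18/3 = 6
  Sample standard deviations s_i = √(s[i,i]):
  s(X) = √(10.9167) = 3.304
  s(Y) = √(6) = 2.4495

Step 3 — r_{ij} = s_{ij} / (s_i · s_j):
  r[X,X] = 1 (diagonal).
  r[X,Y] = -2 / (3.304 · 2.4495) = -2 / 8.0932 = -0.2471
  r[Y,Y] = 1 (diagonal).

R is symmetric with unit diagonal. Assembling:

R = [[1, -0.2471],
 [-0.2471, 1]]


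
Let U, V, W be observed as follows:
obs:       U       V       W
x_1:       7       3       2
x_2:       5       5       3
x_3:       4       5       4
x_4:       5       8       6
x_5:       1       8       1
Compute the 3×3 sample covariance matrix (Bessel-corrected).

Step 1 — column means:
  mean(U) = (7 + 5 + 4 + 5 + 1) / 5 = 22/5 = 4.4
  mean(V) = (3 + 5 + 5 + 8 + 8) / 5 = 29/5 = 5.8
  mean(W) = (2 + 3 + 4 + 6 + 1) / 5 = 16/5 = 3.2

Step 2 — sample covariance S[i,j] = (1/(n-1)) · Σ_k (x_{k,i} - mean_i) · (x_{k,j} - mean_j), with n-1 = 4.
  S[U,U] = ((2.6)·(2.6) + (0.6)·(0.6) + (-0.4)·(-0.4) + (0.6)·(0.6) + (-3.4)·(-3.4)) / 4 = 19.2/4 = 4.8
  S[U,V] = ((2.6)·(-2.8) + (0.6)·(-0.8) + (-0.4)·(-0.8) + (0.6)·(2.2) + (-3.4)·(2.2)) / 4 = -13.6/4 = -3.4
  S[U,W] = ((2.6)·(-1.2) + (0.6)·(-0.2) + (-0.4)·(0.8) + (0.6)·(2.8) + (-3.4)·(-2.2)) / 4 = 5.6/4 = 1.4
  S[V,V] = ((-2.8)·(-2.8) + (-0.8)·(-0.8) + (-0.8)·(-0.8) + (2.2)·(2.2) + (2.2)·(2.2)) / 4 = 18.8/4 = 4.7
  S[V,W] = ((-2.8)·(-1.2) + (-0.8)·(-0.2) + (-0.8)·(0.8) + (2.2)·(2.8) + (2.2)·(-2.2)) / 4 = 4.2/4 = 1.05
  S[W,W] = ((-1.2)·(-1.2) + (-0.2)·(-0.2) + (0.8)·(0.8) + (2.8)·(2.8) + (-2.2)·(-2.2)) / 4 = 14.8/4 = 3.7

S is symmetric (S[j,i] = S[i,j]). Assembling:

S = [[4.8, -3.4, 1.4],
 [-3.4, 4.7, 1.05],
 [1.4, 1.05, 3.7]]


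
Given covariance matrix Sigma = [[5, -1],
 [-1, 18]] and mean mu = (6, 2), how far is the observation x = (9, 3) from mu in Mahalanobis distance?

Step 1 — centre the observation: (x - mu) = (3, 1).

Step 2 — invert Sigma. det(Sigma) = 5·18 - (-1)² = 89.
  Sigma^{-1} = (1/det) · [[d, -b], [-b, a]] = [[0.2022, 0.0112],
 [0.0112, 0.0562]].

Step 3 — form the quadratic (x - mu)^T · Sigma^{-1} · (x - mu):
  Sigma^{-1} · (x - mu) = (0.618, 0.0899).
  (x - mu)^T · [Sigma^{-1} · (x - mu)] = (3)·(0.618) + (1)·(0.0899) = 1.9438.

Step 4 — take square root: d = √(1.9438) ≈ 1.3942.

d(x, mu) = √(1.9438) ≈ 1.3942


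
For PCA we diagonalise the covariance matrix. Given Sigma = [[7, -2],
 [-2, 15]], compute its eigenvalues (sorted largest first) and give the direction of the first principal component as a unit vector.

Step 1 — characteristic polynomial of 2×2 Sigma:
  det(Sigma - λI) = λ² - trace · λ + det = 0.
  trace = 7 + 15 = 22, det = 7·15 - (-2)² = 101.
Step 2 — discriminant:
  Δ = trace² - 4·det = 484 - 404 = 80.
Step 3 — eigenvalues:
  λ = (trace ± √Δ)/2 = (22 ± 8.9443)/2,
  λ_1 = 15.4721,  λ_2 = 6.5279.

Step 4 — unit eigenvector for λ_1: solve (Sigma - λ_1 I)v = 0. First row:
  (7 - 15.4721)·v_x + (-2)·v_y = 0, i.e. (-8.4721)·v_x + (-2)·v_y = 0,
  so v ∝ (b, λ_1 - a) = (-2, 8.4721); multiply by -1 so the first entry is positive: u = (2, -8.4721).
  ||u|| = √((2)² + (-8.4721)²) = √(75.7771) ≈ 8.705,
  v_1 = u/||u|| ≈ (0.2298, -0.9732) (||v_1|| = 1).

λ_1 = 15.4721,  λ_2 = 6.5279;  v_1 ≈ (0.2298, -0.9732)


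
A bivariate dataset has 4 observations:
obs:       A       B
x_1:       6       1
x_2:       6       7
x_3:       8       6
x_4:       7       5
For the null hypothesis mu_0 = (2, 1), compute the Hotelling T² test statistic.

Step 1 — sample mean vector:
  mean(A) = (6 + 6 + 8 + 7) / 4 = 27/4 = 6.75
  mean(B) = (1 + 7 + 6 + 5) / 4 = 19/4 = 4.75
  x̄ = (6.75, 4.75),  deviation x̄ - mu_0 = (6.75, 4.75) - (2, 1) = (4.75, 3.75).

Step 2 — sample covariance matrix, S[i,j] = (1/(n-1)) · Σ_k (x_{k,i} - mean_i) · (x_{k,j} - mean_j), divisor n-1 = 3:
  S[A,A] = ((-0.75)·(-0.75) + (-0.75)·(-0.75) + (1.25)·(1.25) + (0.25)·(0.25)) / 3 = 2.75/3 = 0.9167
  S[A,B] = ((-0.75)·(-3.75) + (-0.75)·(2.25) + (1.25)·(1.25) + (0.25)·(0.25)) / 3 = 2.75/3 = 0.9167
  S[B,B] = ((-3.75)·(-3.75) + (2.25)·(2.25) + (1.25)·(1.25) + (0.25)·(0.25)) / 3 = 20.75/3 = 6.9167
  S = [[0.9167, 0.9167],
 [0.9167, 6.9167]].

Step 3 — invert S. det(S) = 0.9167·6.9167 - (0.9167)² = 5.5.
  S^{-1} = (1/det) · [[d, -b], [-b, a]] = [[1.2576, -0.1667],
 [-0.1667, 0.1667]].

Step 4 — quadratic form (x̄ - mu_0)^T · S^{-1} · (x̄ - mu_0):
  S^{-1} · (x̄ - mu_0) = (5.3485, -0.1667),
  (x̄ - mu_0)^T · [...] = (4.75)·(5.3485) + (3.75)·(-0.1667) = 24.7803.

Step 5 — scale by n: T² = 4 · 24.7803 = 99.1212.

T² ≈ 99.1212


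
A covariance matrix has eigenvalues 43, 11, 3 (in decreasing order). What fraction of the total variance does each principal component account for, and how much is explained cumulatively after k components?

Step 1 — total variance = trace(Sigma) = Σ λ_i = 43 + 11 + 3 = 57.

Step 2 — fraction explained by component i = λ_i / Σ λ:
  PC1: 43/57 = 0.7544
  PC2: 11/57 = 0.193
  PC3: 3/57 = 0.0526

Step 3 — cumulative fraction after k components = (λ_1 + ... + λ_k) / Σ λ:
  k = 1: 43/57 = 0.7544
  k = 2: (43 + 11)/57 = 54/57 = 0.9474
  k = 3: (43 + 11 + 3)/57 = 57/57 = 1

Summary (fraction, with percent):

explained: PC1 0.7544 (75.44%), PC2 0.193 (19.3%), PC3 0.0526 (5.26%);  cumulative: 0.7544, 0.9474, 1


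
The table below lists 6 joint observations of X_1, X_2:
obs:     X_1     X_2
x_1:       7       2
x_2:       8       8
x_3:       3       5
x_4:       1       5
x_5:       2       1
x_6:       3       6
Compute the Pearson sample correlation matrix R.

Step 1 — column means:
  mean(X_1) = (7 + 8 + 3 + 1 + 2 + 3) / 6 = 24/6 = 4
  mean(X_2) = (2 + 8 + 5 + 5 + 1 + 6) / 6 = 27/6 = 4.5

Step 2 — sample variances and covariances s[i,j] = (1/(n-1)) · Σ_k (x_{k,i} - mean_i) · (x_{k,j} - mean_j), with n-1 = 5:
  s[X_1,X_1] = ((3)·(3) + (4)·(4) + (-1)·(-1) + (-3)·(-3) + (-2)·(-2) + (-1)·(-1)) / 5 = 40/5 = 8
  s[X_1,X_2] = ((3)·(-2.5) + (4)·(3.5) + (-1)·(0.5) + (-3)·(0.5) + (-2)·(-3.5) + (-1)·(1.5)) / 5 = 10/5 = 2
  s[X_2,X_2] = ((-2.5)·(-2.5) + (3.5)·(3.5) + (0.5)·(0.5) + (0.5)·(0.5) + (-3.5)·(-3.5) + (1.5)·(1.5)) / 5 = 33.5/5 = 6.7
  Sample standard deviations s_i = √(s[i,i]):
  s(X_1) = √(8) = 2.8284
  s(X_2) = √(6.7) = 2.5884

Step 3 — r_{ij} = s_{ij} / (s_i · s_j):
  r[X_1,X_1] = 1 (diagonal).
  r[X_1,X_2] = 2 / (2.8284 · 2.5884) = 2 / 7.3212 = 0.2732
  r[X_2,X_2] = 1 (diagonal).

R is symmetric with unit diagonal. Assembling:

R = [[1, 0.2732],
 [0.2732, 1]]


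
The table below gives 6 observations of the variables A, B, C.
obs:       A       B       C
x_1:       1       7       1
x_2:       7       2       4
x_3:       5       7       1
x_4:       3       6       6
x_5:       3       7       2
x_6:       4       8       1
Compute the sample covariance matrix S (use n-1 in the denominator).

Step 1 — column means:
  mean(A) = (1 + 7 + 5 + 3 + 3 + 4) / 6 = 23/6 = 3.8333
  mean(B) = (7 + 2 + 7 + 6 + 7 + 8) / 6 = 37/6 = 6.1667
  mean(C) = (1 + 4 + 1 + 6 + 2 + 1) / 6 = 15/6 = 2.5

Step 2 — sample covariance S[i,j] = (1/(n-1)) · Σ_k (x_{k,i} - mean_i) · (x_{k,j} - mean_j), with n-1 = 5.
  S[A,A] = ((-2.8333)·(-2.8333) + (3.1667)·(3.1667) + (1.1667)·(1.1667) + (-0.8333)·(-0.8333) + (-0.8333)·(-0.8333) + (0.1667)·(0.1667)) / 5 = 20.8333/5 = 4.1667
  S[A,B] = ((-2.8333)·(0.8333) + (3.1667)·(-4.1667) + (1.1667)·(0.8333) + (-0.8333)·(-0.1667) + (-0.8333)·(0.8333) + (0.1667)·(1.8333)) / 5 = -14.8333/5 = -2.9667
  S[A,C] = ((-2.8333)·(-1.5) + (3.1667)·(1.5) + (1.1667)·(-1.5) + (-0.8333)·(3.5) + (-0.8333)·(-0.5) + (0.1667)·(-1.5)) / 5 = 4.5/5 = 0.9
  S[B,B] = ((0.8333)·(0.8333) + (-4.1667)·(-4.1667) + (0.8333)·(0.8333) + (-0.1667)·(-0.1667) + (0.8333)·(0.8333) + (1.8333)·(1.8333)) / 5 = 22.8333/5 = 4.5667
  S[B,C] = ((0.8333)·(-1.5) + (-4.1667)·(1.5) + (0.8333)·(-1.5) + (-0.1667)·(3.5) + (0.8333)·(-0.5) + (1.8333)·(-1.5)) / 5 = -12.5/5 = -2.5
  S[C,C] = ((-1.5)·(-1.5) + (1.5)·(1.5) + (-1.5)·(-1.5) + (3.5)·(3.5) + (-0.5)·(-0.5) + (-1.5)·(-1.5)) / 5 = 21.5/5 = 4.3

S is symmetric (S[j,i] = S[i,j]). Assembling:

S = [[4.1667, -2.9667, 0.9],
 [-2.9667, 4.5667, -2.5],
 [0.9, -2.5, 4.3]]


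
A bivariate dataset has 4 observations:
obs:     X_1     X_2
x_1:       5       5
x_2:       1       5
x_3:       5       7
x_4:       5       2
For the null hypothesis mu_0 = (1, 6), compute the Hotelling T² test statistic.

Step 1 — sample mean vector:
  mean(X_1) = (5 + 1 + 5 + 5) / 4 = 16/4 = 4
  mean(X_2) = (5 + 5 + 7 + 2) / 4 = 19/4 = 4.75
  x̄ = (4, 4.75),  deviation x̄ - mu_0 = (4, 4.75) - (1, 6) = (3, -1.25).

Step 2 — sample covariance matrix, S[i,j] = (1/(n-1)) · Σ_k (x_{k,i} - mean_i) · (x_{k,j} - mean_j), divisor n-1 = 3:
  S[X_1,X_1] = ((1)·(1) + (-3)·(-3) + (1)·(1) + (1)·(1)) / 3 = 12/3 = 4
  S[X_1,X_2] = ((1)·(0.25) + (-3)·(0.25) + (1)·(2.25) + (1)·(-2.75)) / 3 = -1/3 = -0.3333
  S[X_2,X_2] = ((0.25)·(0.25) + (0.25)·(0.25) + (2.25)·(2.25) + (-2.75)·(-2.75)) / 3 = 12.75/3 = 4.25
  S = [[4, -0.3333],
 [-0.3333, 4.25]].

Step 3 — invert S. det(S) = 4·4.25 - (-0.3333)² = 16.8889.
  S^{-1} = (1/det) · [[d, -b], [-b, a]] = [[0.2516, 0.0197],
 [0.0197, 0.2368]].

Step 4 — quadratic form (x̄ - mu_0)^T · S^{-1} · (x̄ - mu_0):
  S^{-1} · (x̄ - mu_0) = (0.7303, -0.2368),
  (x̄ - mu_0)^T · [...] = (3)·(0.7303) + (-1.25)·(-0.2368) = 2.4868.

Step 5 — scale by n: T² = 4 · 2.4868 = 9.9474.

T² ≈ 9.9474


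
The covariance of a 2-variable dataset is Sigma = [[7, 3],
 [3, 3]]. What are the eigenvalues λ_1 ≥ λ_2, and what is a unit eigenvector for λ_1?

Step 1 — characteristic polynomial of 2×2 Sigma:
  det(Sigma - λI) = λ² - trace · λ + det = 0.
  trace = 7 + 3 = 10, det = 7·3 - (3)² = 12.
Step 2 — discriminant:
  Δ = trace² - 4·det = 100 - 48 = 52.
Step 3 — eigenvalues:
  λ = (trace ± √Δ)/2 = (10 ± 7.2111)/2,
  λ_1 = 8.6056,  λ_2 = 1.3944.

Step 4 — unit eigenvector for λ_1: solve (Sigma - λ_1 I)v = 0. First row:
  (7 - 8.6056)·v_x + (3)·v_y = 0, i.e. (-1.6056)·v_x + (3)·v_y = 0,
  so v ∝ (b, λ_1 - a) = (3, 1.6056) = u.
  ||u|| = √((3)² + (1.6056)²) = √(11.5778) ≈ 3.4026,
  v_1 = u/||u|| ≈ (0.8817, 0.4719) (||v_1|| = 1).

λ_1 = 8.6056,  λ_2 = 1.3944;  v_1 ≈ (0.8817, 0.4719)


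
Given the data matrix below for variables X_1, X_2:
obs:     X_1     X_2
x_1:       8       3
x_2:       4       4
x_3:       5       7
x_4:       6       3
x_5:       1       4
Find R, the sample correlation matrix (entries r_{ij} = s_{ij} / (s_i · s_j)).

Step 1 — column means:
  mean(X_1) = (8 + 4 + 5 + 6 + 1) / 5 = 24/5 = 4.8
  mean(X_2) = (3 + 4 + 7 + 3 + 4) / 5 = 21/5 = 4.2

Step 2 — sample variances and covariances s[i,j] = (1/(n-1)) · Σ_k (x_{k,i} - mean_i) · (x_{k,j} - mean_j), with n-1 = 4:
  s[X_1,X_1] = ((3.2)·(3.2) + (-0.8)·(-0.8) + (0.2)·(0.2) + (1.2)·(1.2) + (-3.8)·(-3.8)) / 4 = 26.8/4 = 6.7
  s[X_1,X_2] = ((3.2)·(-1.2) + (-0.8)·(-0.2) + (0.2)·(2.8) + (1.2)·(-1.2) + (-3.8)·(-0.2)) / 4 = -3.8/4 = -0.95
  s[X_2,X_2] = ((-1.2)·(-1.2) + (-0.2)·(-0.2) + (2.8)·(2.8) + (-1.2)·(-1.2) + (-0.2)·(-0.2)) / 4 = 10.8/4 = 2.7
  Sample standard deviations s_i = √(s[i,i]):
  s(X_1) = √(6.7) = 2.5884
  s(X_2) = √(2.7) = 1.6432

Step 3 — r_{ij} = s_{ij} / (s_i · s_j):
  r[X_1,X_1] = 1 (diagonal).
  r[X_1,X_2] = -0.95 / (2.5884 · 1.6432) = -0.95 / 4.2532 = -0.2234
  r[X_2,X_2] = 1 (diagonal).

R is symmetric with unit diagonal. Assembling:

R = [[1, -0.2234],
 [-0.2234, 1]]


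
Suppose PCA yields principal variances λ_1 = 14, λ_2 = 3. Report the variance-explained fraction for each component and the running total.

Step 1 — total variance = trace(Sigma) = Σ λ_i = 14 + 3 = 17.

Step 2 — fraction explained by component i = λ_i / Σ λ:
  PC1: 14/17 = 0.8235
  PC2: 3/17 = 0.1765

Step 3 — cumulative fraction after k components = (λ_1 + ... + λ_k) / Σ λ:
  k = 1: 14/17 = 0.8235
  k = 2: (14 + 3)/17 = 17/17 = 1

Summary (fraction, with percent):

explained: PC1 0.8235 (82.35%), PC2 0.1765 (17.65%);  cumulative: 0.8235, 1


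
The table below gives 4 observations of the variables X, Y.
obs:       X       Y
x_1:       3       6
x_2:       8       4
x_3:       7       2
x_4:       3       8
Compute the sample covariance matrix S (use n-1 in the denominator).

Step 1 — column means:
  mean(X) = (3 + 8 + 7 + 3) / 4 = 21/4 = 5.25
  mean(Y) = (6 + 4 + 2 + 8) / 4 = 20/4 = 5

Step 2 — sample covariance S[i,j] = (1/(n-1)) · Σ_k (x_{k,i} - mean_i) · (x_{k,j} - mean_j), with n-1 = 3.
  S[X,X] = ((-2.25)·(-2.25) + (2.75)·(2.75) + (1.75)·(1.75) + (-2.25)·(-2.25)) / 3 = 20.75/3 = 6.9167
  S[X,Y] = ((-2.25)·(1) + (2.75)·(-1) + (1.75)·(-3) + (-2.25)·(3)) / 3 = -17/3 = -5.6667
  S[Y,Y] = ((1)·(1) + (-1)·(-1) + (-3)·(-3) + (3)·(3)) / 3 = 20/3 = 6.6667

S is symmetric (S[j,i] = S[i,j]). Assembling:

S = [[6.9167, -5.6667],
 [-5.6667, 6.6667]]


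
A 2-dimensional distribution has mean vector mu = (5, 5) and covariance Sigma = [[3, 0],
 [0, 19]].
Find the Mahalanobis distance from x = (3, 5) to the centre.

Step 1 — centre the observation: (x - mu) = (-2, 0).

Step 2 — invert Sigma. det(Sigma) = 3·19 - (0)² = 57.
  Sigma^{-1} = (1/det) · [[d, -b], [-b, a]] = [[0.3333, 0],
 [0, 0.0526]].

Step 3 — form the quadratic (x - mu)^T · Sigma^{-1} · (x - mu):
  Sigma^{-1} · (x - mu) = (-0.6667, 0).
  (x - mu)^T · [Sigma^{-1} · (x - mu)] = (-2)·(-0.6667) + (0)·(0) = 1.3333.

Step 4 — take square root: d = √(1.3333) ≈ 1.1547.

d(x, mu) = √(1.3333) ≈ 1.1547


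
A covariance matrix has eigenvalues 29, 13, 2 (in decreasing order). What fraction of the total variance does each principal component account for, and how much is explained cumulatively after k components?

Step 1 — total variance = trace(Sigma) = Σ λ_i = 29 + 13 + 2 = 44.

Step 2 — fraction explained by component i = λ_i / Σ λ:
  PC1: 29/44 = 0.6591
  PC2: 13/44 = 0.2955
  PC3: 2/44 = 0.0455

Step 3 — cumulative fraction after k components = (λ_1 + ... + λ_k) / Σ λ:
  k = 1: 29/44 = 0.6591
  k = 2: (29 + 13)/44 = 42/44 = 0.9545
  k = 3: (29 + 13 + 2)/44 = 44/44 = 1

Summary (fraction, with percent):

explained: PC1 0.6591 (65.91%), PC2 0.2955 (29.55%), PC3 0.0455 (4.55%);  cumulative: 0.6591, 0.9545, 1


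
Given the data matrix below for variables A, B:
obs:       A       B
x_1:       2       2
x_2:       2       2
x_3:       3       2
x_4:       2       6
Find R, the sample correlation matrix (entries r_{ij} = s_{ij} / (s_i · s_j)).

Step 1 — column means:
  mean(A) = (2 + 2 + 3 + 2) / 4 = 9/4 = 2.25
  mean(B) = (2 + 2 + 2 + 6) / 4 = 12/4 = 3

Step 2 — sample variances and covariances s[i,j] = (1/(n-1)) · Σ_k (x_{k,i} - mean_i) · (x_{k,j} - mean_j), with n-1 = 3:
  s[A,A] = ((-0.25)·(-0.25) + (-0.25)·(-0.25) + (0.75)·(0.75) + (-0.25)·(-0.25)) / 3 = 0.75/3 = 0.25
  s[A,B] = ((-0.25)·(-1) + (-0.25)·(-1) + (0.75)·(-1) + (-0.25)·(3)) / 3 = -1/3 = -0.3333
  s[B,B] = ((-1)·(-1) + (-1)·(-1) + (-1)·(-1) + (3)·(3)) / 3 = 12/3 = 4
  Sample standard deviations s_i = √(s[i,i]):
  s(A) = √(0.25) = 0.5
  s(B) = √(4) = 2

Step 3 — r_{ij} = s_{ij} / (s_i · s_j):
  r[A,A] = 1 (diagonal).
  r[A,B] = -0.3333 / (0.5 · 2) = -0.3333 / 1 = -0.3333
  r[B,B] = 1 (diagonal).

R is symmetric with unit diagonal. Assembling:

R = [[1, -0.3333],
 [-0.3333, 1]]


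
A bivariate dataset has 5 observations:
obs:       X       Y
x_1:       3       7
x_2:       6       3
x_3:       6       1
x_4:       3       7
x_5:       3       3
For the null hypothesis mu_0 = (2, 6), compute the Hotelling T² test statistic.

Step 1 — sample mean vector:
  mean(X) = (3 + 6 + 6 + 3 + 3) / 5 = 21/5 = 4.2
  mean(Y) = (7 + 3 + 1 + 7 + 3) / 5 = 21/5 = 4.2
  x̄ = (4.2, 4.2),  deviation x̄ - mu_0 = (4.2, 4.2) - (2, 6) = (2.2, -1.8).

Step 2 — sample covariance matrix, S[i,j] = (1/(n-1)) · Σ_k (x_{k,i} - mean_i) · (x_{k,j} - mean_j), divisor n-1 = 4:
  S[X,X] = ((-1.2)·(-1.2) + (1.8)·(1.8) + (1.8)·(1.8) + (-1.2)·(-1.2) + (-1.2)·(-1.2)) / 4 = 10.8/4 = 2.7
  S[X,Y] = ((-1.2)·(2.8) + (1.8)·(-1.2) + (1.8)·(-3.2) + (-1.2)·(2.8) + (-1.2)·(-1.2)) / 4 = -13.2/4 = -3.3
  S[Y,Y] = ((2.8)·(2.8) + (-1.2)·(-1.2) + (-3.2)·(-3.2) + (2.8)·(2.8) + (-1.2)·(-1.2)) / 4 = 28.8/4 = 7.2
  S = [[2.7, -3.3],
 [-3.3, 7.2]].

Step 3 — invert S. det(S) = 2.7·7.2 - (-3.3)² = 8.55.
  S^{-1} = (1/det) · [[d, -b], [-b, a]] = [[0.8421, 0.386],
 [0.386, 0.3158]].

Step 4 — quadratic form (x̄ - mu_0)^T · S^{-1} · (x̄ - mu_0):
  S^{-1} · (x̄ - mu_0) = (1.1579, 0.2807),
  (x̄ - mu_0)^T · [...] = (2.2)·(1.1579) + (-1.8)·(0.2807) = 2.0421.

Step 5 — scale by n: T² = 5 · 2.0421 = 10.2105.

T² ≈ 10.2105


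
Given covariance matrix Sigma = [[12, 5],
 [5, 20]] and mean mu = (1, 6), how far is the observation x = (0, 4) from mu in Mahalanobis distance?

Step 1 — centre the observation: (x - mu) = (-1, -2).

Step 2 — invert Sigma. det(Sigma) = 12·20 - (5)² = 215.
  Sigma^{-1} = (1/det) · [[d, -b], [-b, a]] = [[0.093, -0.0233],
 [-0.0233, 0.0558]].

Step 3 — form the quadratic (x - mu)^T · Sigma^{-1} · (x - mu):
  Sigma^{-1} · (x - mu) = (-0.0465, -0.0884).
  (x - mu)^T · [Sigma^{-1} · (x - mu)] = (-1)·(-0.0465) + (-2)·(-0.0884) = 0.2233.

Step 4 — take square root: d = √(0.2233) ≈ 0.4725.

d(x, mu) = √(0.2233) ≈ 0.4725


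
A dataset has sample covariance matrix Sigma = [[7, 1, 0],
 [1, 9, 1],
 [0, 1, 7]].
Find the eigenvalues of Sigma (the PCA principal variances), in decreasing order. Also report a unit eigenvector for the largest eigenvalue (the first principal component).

Step 1 — characteristic polynomial p(λ) = det(λI - Sigma) = λ³ - tr·λ² + c_1·λ - det, where tr = trace, c_1 = sum of the principal 2×2 minors, det = det(Sigma):
  tr = 7 + 9 + 7 = 23,
  c_1 = (7·9 - (1)²) + (7·7 - (0)²) + (9·7 - (1)²) = 62 + 49 + 62 = 173,
  det = 7·(9·7 - (1)²) - (1)·((1)·7 - (1)·(0)) + (0)·((1)·(1) - 9·(0)) = 7·(62) - (1)·(7) + (0)·(1) = 427.
  So p(λ) = λ³ - 23λ² + 173λ - 427.
Step 2 — look for an integer root (rational root theorem: any rational root is an integer divisor of 427). Testing λ = 7:
  p(7) = 343 - 1127 + 1211 - 427 = 0  ✓
  Dividing out (λ - 7): p(λ) = (λ - 7)(λ² - 16λ + 61).
Step 3 — remaining eigenvalues from the quadratic λ² - 16λ + 61 = 0:
  Δ = 16² - 4·61 = 256 - 244 = 12,  λ = (16 ± √12)/2 = (16 ± 3.4641)/2 ≈ 9.7321 or 6.2679.
  Sorted: λ_1 = 9.7321,  λ_2 = 7,  λ_3 = 6.2679  (check: sum = 23 = tr ✓).

Step 4 — unit eigenvector for λ_1 ≈ 9.7321: v spans the null space of (Sigma - λ_1 I), whose rows are
  r_1 = (-2.7321, 1, 0),  r_2 = (1, -0.7321, 1),  r_3 = (0, 1, -2.7321).
  v is orthogonal to every row, so take v ∝ r_1 × r_2 = ((1)·(1) - (0)·(-0.7321), (0)·(1) - (-2.7321)·(1), (-2.7321)·(-0.7321) - (1)·(1)) ≈ (1, 2.7321, 1).
  Let u = (1, 2.7321, 1).
  ||u|| = √((1)² + (2.7321)² + (1)²) = √(9.4641) ≈ 3.0764,  v_1 = u/||u|| ≈ (0.3251, 0.8881, 0.3251) (||v_1|| = 1).

λ_1 = 9.7321,  λ_2 = 7,  λ_3 = 6.2679;  v_1 ≈ (0.3251, 0.8881, 0.3251)


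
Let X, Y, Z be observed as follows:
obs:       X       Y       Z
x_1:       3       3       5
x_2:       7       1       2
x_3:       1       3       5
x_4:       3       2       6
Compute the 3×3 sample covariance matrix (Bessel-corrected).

Step 1 — column means:
  mean(X) = (3 + 7 + 1 + 3) / 4 = 14/4 = 3.5
  mean(Y) = (3 + 1 + 3 + 2) / 4 = 9/4 = 2.25
  mean(Z) = (5 + 2 + 5 + 6) / 4 = 18/4 = 4.5

Step 2 — sample covariance S[i,j] = (1/(n-1)) · Σ_k (x_{k,i} - mean_i) · (x_{k,j} - mean_j), with n-1 = 3.
  S[X,X] = ((-0.5)·(-0.5) + (3.5)·(3.5) + (-2.5)·(-2.5) + (-0.5)·(-0.5)) / 3 = 19/3 = 6.3333
  S[X,Y] = ((-0.5)·(0.75) + (3.5)·(-1.25) + (-2.5)·(0.75) + (-0.5)·(-0.25)) / 3 = -6.5/3 = -2.1667
  S[X,Z] = ((-0.5)·(0.5) + (3.5)·(-2.5) + (-2.5)·(0.5) + (-0.5)·(1.5)) / 3 = -11/3 = -3.6667
  S[Y,Y] = ((0.75)·(0.75) + (-1.25)·(-1.25) + (0.75)·(0.75) + (-0.25)·(-0.25)) / 3 = 2.75/3 = 0.9167
  S[Y,Z] = ((0.75)·(0.5) + (-1.25)·(-2.5) + (0.75)·(0.5) + (-0.25)·(1.5)) / 3 = 3.5/3 = 1.1667
  S[Z,Z] = ((0.5)·(0.5) + (-2.5)·(-2.5) + (0.5)·(0.5) + (1.5)·(1.5)) / 3 = 9/3 = 3

S is symmetric (S[j,i] = S[i,j]). Assembling:

S = [[6.3333, -2.1667, -3.6667],
 [-2.1667, 0.9167, 1.1667],
 [-3.6667, 1.1667, 3]]


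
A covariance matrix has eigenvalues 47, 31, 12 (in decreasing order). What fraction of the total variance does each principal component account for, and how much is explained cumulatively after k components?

Step 1 — total variance = trace(Sigma) = Σ λ_i = 47 + 31 + 12 = 90.

Step 2 — fraction explained by component i = λ_i / Σ λ:
  PC1: 47/90 = 0.5222
  PC2: 31/90 = 0.3444
  PC3: 12/90 = 0.1333

Step 3 — cumulative fraction after k components = (λ_1 + ... + λ_k) / Σ λ:
  k = 1: 47/90 = 0.5222
  k = 2: (47 + 31)/90 = 78/90 = 0.8667
  k = 3: (47 + 31 + 12)/90 = 90/90 = 1

Summary (fraction, with percent):

explained: PC1 0.5222 (52.22%), PC2 0.3444 (34.44%), PC3 0.1333 (13.33%);  cumulative: 0.5222, 0.8667, 1


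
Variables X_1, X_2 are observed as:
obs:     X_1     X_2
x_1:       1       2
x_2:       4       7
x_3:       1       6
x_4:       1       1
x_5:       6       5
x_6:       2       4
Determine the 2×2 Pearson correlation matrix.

Step 1 — column means:
  mean(X_1) = (1 + 4 + 1 + 1 + 6 + 2) / 6 = 15/6 = 2.5
  mean(X_2) = (2 + 7 + 6 + 1 + 5 + 4) / 6 = 25/6 = 4.1667

Step 2 — sample variances and covariances s[i,j] = (1/(n-1)) · Σ_k (x_{k,i} - mean_i) · (x_{k,j} - mean_j), with n-1 = 5:
  s[X_1,X_1] = ((-1.5)·(-1.5) + (1.5)·(1.5) + (-1.5)·(-1.5) + (-1.5)·(-1.5) + (3.5)·(3.5) + (-0.5)·(-0.5)) / 5 = 21.5/5 = 4.3
  s[X_1,X_2] = ((-1.5)·(-2.1667) + (1.5)·(2.8333) + (-1.5)·(1.8333) + (-1.5)·(-3.1667) + (3.5)·(0.8333) + (-0.5)·(-0.1667)) / 5 = 12.5/5 = 2.5
  s[X_2,X_2] = ((-2.1667)·(-2.1667) + (2.8333)·(2.8333) + (1.8333)·(1.8333) + (-3.1667)·(-3.1667) + (0.8333)·(0.8333) + (-0.1667)·(-0.1667)) / 5 = 26.8333/5 = 5.3667
  Sample standard deviations s_i = √(s[i,i]):
  s(X_1) = √(4.3) = 2.0736
  s(X_2) = √(5.3667) = 2.3166

Step 3 — r_{ij} = s_{ij} / (s_i · s_j):
  r[X_1,X_1] = 1 (diagonal).
  r[X_1,X_2] = 2.5 / (2.0736 · 2.3166) = 2.5 / 4.8038 = 0.5204
  r[X_2,X_2] = 1 (diagonal).

R is symmetric with unit diagonal. Assembling:

R = [[1, 0.5204],
 [0.5204, 1]]


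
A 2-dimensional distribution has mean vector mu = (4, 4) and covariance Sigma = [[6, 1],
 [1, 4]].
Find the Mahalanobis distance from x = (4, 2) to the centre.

Step 1 — centre the observation: (x - mu) = (0, -2).

Step 2 — invert Sigma. det(Sigma) = 6·4 - (1)² = 23.
  Sigma^{-1} = (1/det) · [[d, -b], [-b, a]] = [[0.1739, -0.0435],
 [-0.0435, 0.2609]].

Step 3 — form the quadratic (x - mu)^T · Sigma^{-1} · (x - mu):
  Sigma^{-1} · (x - mu) = (0.087, -0.5217).
  (x - mu)^T · [Sigma^{-1} · (x - mu)] = (0)·(0.087) + (-2)·(-0.5217) = 1.0435.

Step 4 — take square root: d = √(1.0435) ≈ 1.0215.

d(x, mu) = √(1.0435) ≈ 1.0215


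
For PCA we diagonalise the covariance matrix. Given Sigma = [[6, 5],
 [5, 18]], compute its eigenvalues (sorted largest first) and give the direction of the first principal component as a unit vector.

Step 1 — characteristic polynomial of 2×2 Sigma:
  det(Sigma - λI) = λ² - trace · λ + det = 0.
  trace = 6 + 18 = 24, det = 6·18 - (5)² = 83.
Step 2 — discriminant:
  Δ = trace² - 4·det = 576 - 332 = 244.
Step 3 — eigenvalues:
  λ = (trace ± √Δ)/2 = (24 ± 15.6205)/2,
  λ_1 = 19.8102,  λ_2 = 4.1898.

Step 4 — unit eigenvector for λ_1: solve (Sigma - λ_1 I)v = 0. First row:
  (6 - 19.8102)·v_x + (5)·v_y = 0, i.e. (-13.8102)·v_x + (5)·v_y = 0,
  so v ∝ (b, λ_1 - a) = (5, 13.8102) = u.
  ||u|| = √((5)² + (13.8102)²) = √(215.723) ≈ 14.6875,
  v_1 = u/||u|| ≈ (0.3404, 0.9403) (||v_1|| = 1).

λ_1 = 19.8102,  λ_2 = 4.1898;  v_1 ≈ (0.3404, 0.9403)


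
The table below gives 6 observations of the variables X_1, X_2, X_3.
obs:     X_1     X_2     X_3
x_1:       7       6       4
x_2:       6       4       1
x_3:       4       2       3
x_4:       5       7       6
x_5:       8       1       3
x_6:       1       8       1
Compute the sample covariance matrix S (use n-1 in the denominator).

Step 1 — column means:
  mean(X_1) = (7 + 6 + 4 + 5 + 8 + 1) / 6 = 31/6 = 5.1667
  mean(X_2) = (6 + 4 + 2 + 7 + 1 + 8) / 6 = 28/6 = 4.6667
  mean(X_3) = (4 + 1 + 3 + 6 + 3 + 1) / 6 = 18/6 = 3

Step 2 — sample covariance S[i,j] = (1/(n-1)) · Σ_k (x_{k,i} - mean_i) · (x_{k,j} - mean_j), with n-1 = 5.
  S[X_1,X_1] = ((1.8333)·(1.8333) + (0.8333)·(0.8333) + (-1.1667)·(-1.1667) + (-0.1667)·(-0.1667) + (2.8333)·(2.8333) + (-4.1667)·(-4.1667)) / 5 = 30.8333/5 = 6.1667
  S[X_1,X_2] = ((1.8333)·(1.3333) + (0.8333)·(-0.6667) + (-1.1667)·(-2.6667) + (-0.1667)·(2.3333) + (2.8333)·(-3.6667) + (-4.1667)·(3.3333)) / 5 = -19.6667/5 = -3.9333
  S[X_1,X_3] = ((1.8333)·(1) + (0.8333)·(-2) + (-1.1667)·(0) + (-0.1667)·(3) + (2.8333)·(0) + (-4.1667)·(-2)) / 5 = 8/5 = 1.6
  S[X_2,X_2] = ((1.3333)·(1.3333) + (-0.6667)·(-0.6667) + (-2.6667)·(-2.6667) + (2.3333)·(2.3333) + (-3.6667)·(-3.6667) + (3.3333)·(3.3333)) / 5 = 39.3333/5 = 7.8667
  S[X_2,X_3] = ((1.3333)·(1) + (-0.6667)·(-2) + (-2.6667)·(0) + (2.3333)·(3) + (-3.6667)·(0) + (3.3333)·(-2)) / 5 = 3/5 = 0.6
  S[X_3,X_3] = ((1)·(1) + (-2)·(-2) + (0)·(0) + (3)·(3) + (0)·(0) + (-2)·(-2)) / 5 = 18/5 = 3.6

S is symmetric (S[j,i] = S[i,j]). Assembling:

S = [[6.1667, -3.9333, 1.6],
 [-3.9333, 7.8667, 0.6],
 [1.6, 0.6, 3.6]]


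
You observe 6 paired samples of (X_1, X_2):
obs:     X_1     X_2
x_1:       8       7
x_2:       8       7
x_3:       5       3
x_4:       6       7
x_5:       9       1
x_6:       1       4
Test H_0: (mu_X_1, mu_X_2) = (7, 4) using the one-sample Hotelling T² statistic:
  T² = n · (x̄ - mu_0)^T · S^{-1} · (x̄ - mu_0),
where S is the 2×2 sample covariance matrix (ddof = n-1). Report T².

Step 1 — sample mean vector:
  mean(X_1) = (8 + 8 + 5 + 6 + 9 + 1) / 6 = 37/6 = 6.1667
  mean(X_2) = (7 + 7 + 3 + 7 + 1 + 4) / 6 = 29/6 = 4.8333
  x̄ = (6.1667, 4.8333),  deviation x̄ - mu_0 = (6.1667, 4.8333) - (7, 4) = (-0.8333, 0.8333).

Step 2 — sample covariance matrix, S[i,j] = (1/(n-1)) · Σ_k (x_{k,i} - mean_i) · (x_{k,j} - mean_j), divisor n-1 = 5:
  S[X_1,X_1] = ((1.8333)·(1.8333) + (1.8333)·(1.8333) + (-1.1667)·(-1.1667) + (-0.1667)·(-0.1667) + (2.8333)·(2.8333) + (-5.1667)·(-5.1667)) / 5 = 42.8333/5 = 8.5667
  S[X_1,X_2] = ((1.8333)·(2.1667) + (1.8333)·(2.1667) + (-1.1667)·(-1.8333) + (-0.1667)·(2.1667) + (2.8333)·(-3.8333) + (-5.1667)·(-0.8333)) / 5 = 3.1667/5 = 0.6333
  S[X_2,X_2] = ((2.1667)·(2.1667) + (2.1667)·(2.1667) + (-1.8333)·(-1.8333) + (2.1667)·(2.1667) + (-3.8333)·(-3.8333) + (-0.8333)·(-0.8333)) / 5 = 32.8333/5 = 6.5667
  S = [[8.5667, 0.6333],
 [0.6333, 6.5667]].

Step 3 — invert S. det(S) = 8.5667·6.5667 - (0.6333)² = 55.8533.
  S^{-1} = (1/det) · [[d, -b], [-b, a]] = [[0.1176, -0.0113],
 [-0.0113, 0.1534]].

Step 4 — quadratic form (x̄ - mu_0)^T · S^{-1} · (x̄ - mu_0):
  S^{-1} · (x̄ - mu_0) = (-0.1074, 0.1373),
  (x̄ - mu_0)^T · [...] = (-0.8333)·(-0.1074) + (0.8333)·(0.1373) = 0.2039.

Step 5 — scale by n: T² = 6 · 0.2039 = 1.2234.

T² ≈ 1.2234


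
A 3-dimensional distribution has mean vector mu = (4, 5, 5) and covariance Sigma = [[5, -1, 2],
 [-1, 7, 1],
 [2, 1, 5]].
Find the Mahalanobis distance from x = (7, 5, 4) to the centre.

Step 1 — centre the observation: (x - mu) = (3, 0, -1).

Step 2 — invert Sigma (cofactor / det for 3×3, or solve directly):
  Sigma^{-1} = [[0.2556, 0.0526, -0.1128],
 [0.0526, 0.1579, -0.0526],
 [-0.1128, -0.0526, 0.2556]].

Step 3 — form the quadratic (x - mu)^T · Sigma^{-1} · (x - mu):
  Sigma^{-1} · (x - mu) = (0.8797, 0.2105, -0.594).
  (x - mu)^T · [Sigma^{-1} · (x - mu)] = (3)·(0.8797) + (0)·(0.2105) + (-1)·(-0.594) = 3.2331.

Step 4 — take square root: d = √(3.2331) ≈ 1.7981.

d(x, mu) = √(3.2331) ≈ 1.7981


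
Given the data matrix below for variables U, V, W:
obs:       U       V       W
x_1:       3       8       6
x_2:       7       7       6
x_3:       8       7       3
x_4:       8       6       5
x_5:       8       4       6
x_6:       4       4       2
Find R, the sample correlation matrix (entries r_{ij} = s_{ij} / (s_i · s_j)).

Step 1 — column means:
  mean(U) = (3 + 7 + 8 + 8 + 8 + 4) / 6 = 38/6 = 6.3333
  mean(V) = (8 + 7 + 7 + 6 + 4 + 4) / 6 = 36/6 = 6
  mean(W) = (6 + 6 + 3 + 5 + 6 + 2) / 6 = 28/6 = 4.6667

Step 2 — sample variances and covariances s[i,j] = (1/(n-1)) · Σ_k (x_{k,i} - mean_i) · (x_{k,j} - mean_j), with n-1 = 5:
  s[U,U] = ((-3.3333)·(-3.3333) + (0.6667)·(0.6667) + (1.6667)·(1.6667) + (1.6667)·(1.6667) + (1.6667)·(1.6667) + (-2.3333)·(-2.3333)) / 5 = 25.3333/5 = 5.0667
  s[U,V] = ((-3.3333)·(2) + (0.6667)·(1) + (1.6667)·(1) + (1.6667)·(0) + (1.6667)·(-2) + (-2.3333)·(-2)) / 5 = -3/5 = -0.6
  s[U,W] = ((-3.3333)·(1.3333) + (0.6667)·(1.3333) + (1.6667)·(-1.6667) + (1.6667)·(0.3333) + (1.6667)·(1.3333) + (-2.3333)·(-2.6667)) / 5 = 2.6667/5 = 0.5333
  s[V,V] = ((2)·(2) + (1)·(1) + (1)·(1) + (0)·(0) + (-2)·(-2) + (-2)·(-2)) / 5 = 14/5 = 2.8
  s[V,W] = ((2)·(1.3333) + (1)·(1.3333) + (1)·(-1.6667) + (0)·(0.3333) + (-2)·(1.3333) + (-2)·(-2.6667)) / 5 = 5/5 = 1
  s[W,W] = ((1.3333)·(1.3333) + (1.3333)·(1.3333) + (-1.6667)·(-1.6667) + (0.3333)·(0.3333) + (1.3333)·(1.3333) + (-2.6667)·(-2.6667)) / 5 = 15.3333/5 = 3.0667
  Sample standard deviations s_i = √(s[i,i]):
  s(U) = √(5.0667) = 2.2509
  s(V) = √(2.8) = 1.6733
  s(W) = √(3.0667) = 1.7512

Step 3 — r_{ij} = s_{ij} / (s_i · s_j):
  r[U,U] = 1 (diagonal).
  r[U,V] = -0.6 / (2.2509 · 1.6733) = -0.6 / 3.7665 = -0.1593
  r[U,W] = 0.5333 / (2.2509 · 1.7512) = 0.5333 / 3.9418 = 0.1353
  r[V,V] = 1 (diagonal).
  r[V,W] = 1 / (1.6733 · 1.7512) = 1 / 2.9303 = 0.3413
  r[W,W] = 1 (diagonal).

R is symmetric with unit diagonal. Assembling:

R = [[1, -0.1593, 0.1353],
 [-0.1593, 1, 0.3413],
 [0.1353, 0.3413, 1]]
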